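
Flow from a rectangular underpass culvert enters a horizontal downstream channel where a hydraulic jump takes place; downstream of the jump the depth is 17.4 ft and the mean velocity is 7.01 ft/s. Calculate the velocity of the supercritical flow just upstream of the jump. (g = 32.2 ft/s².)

Fr₂ = V₂/√(g·y₂) = 7.01/√(32.2×17.4) = 0.296.
Applying the sequent-depth relation in reverse, y₁/y₂ = ½[√(1 + 8Fr₂²) − 1] = ½[√1.702 − 1] = 0.152.
y₁ = 0.152 × 17.4 = 2.65 ft.
V₁ = q/y₁ = 122/2.65 = 46.0 ft/s.

V₁ = 46.0 ft/s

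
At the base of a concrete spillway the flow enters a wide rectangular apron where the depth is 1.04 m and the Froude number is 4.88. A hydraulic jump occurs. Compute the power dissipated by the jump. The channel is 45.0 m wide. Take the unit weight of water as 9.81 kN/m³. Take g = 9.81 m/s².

Fr₁ = 4.88 (given).
Bélanger equation: y₂/y₁ = ½[√(1 + 8Fr₁²) − 1] = ½[√191.5 − 1] = 6.42.
y₂ = 6.42 × 1.04 = 6.68 m.
Head loss: ΔE = (y₂ − y₁)³/(4y₁y₂) = (6.68 − 1.04)³/(4×1.04×6.68) = 179/27.8 = 6.45 m.
V₁ = Fr₁·√(g·y₁) = 4.88×√(9.81×1.04) = 15.6 m/s; q = V₁·y₁ = 16.2 m²/s. Q = q·b = 16.2 × 45.0 = 729 m³/s. P = γ·Q·ΔE = 9.81 × 729 × 6.45 = 46135 kW.

P = 46135 kW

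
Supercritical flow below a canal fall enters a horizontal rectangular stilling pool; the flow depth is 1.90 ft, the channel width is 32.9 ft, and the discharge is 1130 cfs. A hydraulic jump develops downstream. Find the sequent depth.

y₂ = 5.33 ft

q = Q/b = 1130/32.9 = 34.3 ft²/s; V₁ = q/y₁ = 18.1 ft/s. Fr₁ = V₁/√(g·y₁) = 2.31.
By Bélanger, y₂/y₁ = ½[√(1 + 8Fr₁²) − 1] = ½[√43.73 − 1] = 2.81.
y₂ = 2.81 × 1.90 = 5.33 ft.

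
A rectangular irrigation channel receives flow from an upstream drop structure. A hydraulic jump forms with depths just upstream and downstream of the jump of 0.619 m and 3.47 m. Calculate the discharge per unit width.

For a rectangular channel the momentum equation gives q² = ½·g·y₁·y₂·(y₁ + y₂) = ½×9.81×0.619×3.47×4.09 = 43.1.
q = √43.1 = 6.56 m²/s.

q = 6.56 m²/s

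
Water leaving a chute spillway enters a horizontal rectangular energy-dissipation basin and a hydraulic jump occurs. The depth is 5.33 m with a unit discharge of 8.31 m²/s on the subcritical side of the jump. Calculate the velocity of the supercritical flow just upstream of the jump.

V₂ = q/y₂ = 8.31/5.33 = 1.56 m/s; Fr₂ = V₂/√(g·y₂) = 0.216.
Since the conjugate-depth ratio holds either way, y₁/y₂ = ½[√(1 + 8Fr₂²) − 1] = ½[√1.372 − 1] = 0.0856.
y₁ = 0.0856 × 5.33 = 0.456 m.
V₁ = q/y₁ = 8.31/0.456 = 18.2 m/s.

V₁ = 18.2 m/s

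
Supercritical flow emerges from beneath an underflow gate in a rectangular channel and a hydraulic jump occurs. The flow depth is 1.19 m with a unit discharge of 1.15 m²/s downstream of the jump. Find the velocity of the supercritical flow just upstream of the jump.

V₁ = 6.89 m/s

V₂ = q/y₂ = 1.15/1.19 = 0.966 m/s; Fr₂ = V₂/√(g·y₂) = 0.283.
The Bélanger relation is symmetric: y₁/y₂ = ½[√(1 + 8Fr₂²) − 1] = ½[√1.640 − 1] = 0.140.
y₁ = 0.140 × 1.19 = 0.167 m.
V₁ = q/y₁ = 1.15/0.167 = 6.89 m/s.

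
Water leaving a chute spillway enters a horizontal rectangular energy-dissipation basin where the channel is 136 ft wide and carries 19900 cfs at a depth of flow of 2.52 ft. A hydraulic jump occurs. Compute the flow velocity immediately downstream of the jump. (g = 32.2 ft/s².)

V₂ = 6.73 ft/s

q = Q/b = 19900/136 = 146 ft²/s; V₁ = q/y₁ = 58.1 ft/s. Fr₁ = V₁/√(g·y₁) = 6.45.
Bélanger equation: y₂/y₁ = ½[√(1 + 8Fr₁²) − 1] = ½[√333.4 − 1] = 8.63.
y₂ = 8.63 × 2.52 = 21.7 ft.
V₂ = q/y₂ = 146/21.7 = 6.73 ft/s.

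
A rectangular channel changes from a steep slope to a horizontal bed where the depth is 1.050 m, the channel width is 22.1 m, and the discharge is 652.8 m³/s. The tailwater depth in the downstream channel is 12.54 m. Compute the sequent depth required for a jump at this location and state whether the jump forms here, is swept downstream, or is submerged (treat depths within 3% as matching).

q = Q/b = 652.8/22.1 = 29.54 m²/s; V₁ = q/y₁ = 28.13 m/s. Fr₁ = V₁/√(g·y₁) = 8.765.
Sequent-depth ratio: y₂/y₁ = ½[√(1 + 8Fr₁²) − 1] = ½[√615.65 − 1] = 11.91.
y₂ = 11.91 × 1.050 = 12.50 m.
Tailwater y_tw = 12.54 m: y_tw ≈ y₂, so the jump forms here.

y₂ = 12.50 m; the jump forms here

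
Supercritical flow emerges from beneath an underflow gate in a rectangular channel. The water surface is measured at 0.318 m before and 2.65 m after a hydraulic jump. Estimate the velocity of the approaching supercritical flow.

For a rectangular channel the momentum equation gives q² = ½·g·y₁·y₂·(y₁ + y₂) = ½×9.81×0.318×2.65×2.97 = 12.3.
q = √12.3 = 3.50 m²/s.
V₁ = q/y₁ = 3.50/0.318 = 11.0 m/s.

V₁ = 11.0 m/s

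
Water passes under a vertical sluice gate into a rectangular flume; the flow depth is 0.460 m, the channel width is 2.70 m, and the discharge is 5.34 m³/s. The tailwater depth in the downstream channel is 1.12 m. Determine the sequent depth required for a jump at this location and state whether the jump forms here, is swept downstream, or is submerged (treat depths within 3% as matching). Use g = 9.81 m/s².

y₂ = 1.11 m; the jump forms here

q = Q/b = 5.34/2.70 = 1.98 m²/s; V₁ = q/y₁ = 4.30 m/s. Fr₁ = V₁/√(g·y₁) = 2.02.
Conjugate-depth relation: y₂/y₁ = ½[√(1 + 8Fr₁²) − 1] = ½[√33.77 − 1] = 2.41.
y₂ = 2.41 × 0.460 = 1.11 m.
Tailwater y_tw = 1.12 m: y_tw ≈ y₂, so the jump forms here.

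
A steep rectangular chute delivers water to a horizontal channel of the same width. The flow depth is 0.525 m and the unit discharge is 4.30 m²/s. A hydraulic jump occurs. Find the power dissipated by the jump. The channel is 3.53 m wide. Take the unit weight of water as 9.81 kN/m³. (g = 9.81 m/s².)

V₁ = q/y₁ = 4.30/0.525 = 8.19 m/s. Fr₁ = V₁/√(g·y₁) = 8.19/√(9.81×0.525) = 3.61.
Sequent-depth ratio: y₂/y₁ = ½[√(1 + 8Fr₁²) − 1] = ½[√105.2 − 1] = 4.63.
y₂ = 4.63 × 0.525 = 2.43 m.
V₂ = q/y₂ = 4.30/2.43 = 1.77 m/s. E₁ = y₁ + V₁²/2g = 3.94 m; E₂ = y₂ + V₂²/2g = 2.59 m. ΔE = E₁ − E₂ = 1.35 m.
Q = q·b = 4.30 × 3.53 = 15.2 m³/s. P = γ·Q·ΔE = 9.81 × 15.2 × 1.35 = 202 kW.

P = 202 kW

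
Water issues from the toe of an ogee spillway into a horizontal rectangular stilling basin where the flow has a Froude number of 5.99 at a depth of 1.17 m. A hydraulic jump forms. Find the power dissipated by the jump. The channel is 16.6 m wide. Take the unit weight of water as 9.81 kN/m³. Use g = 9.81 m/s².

Fr₁ = 5.99 (given).
By Bélanger, y₂/y₁ = ½[√(1 + 8Fr₁²) − 1] = ½[√288.0 − 1] = 7.99.
y₂ = 7.99 × 1.17 = 9.34 m.
Head loss: ΔE = (y₂ − y₁)³/(4y₁y₂) = (9.34 − 1.17)³/(4×1.17×9.34) = 546/43.7 = 12.5 m.
V₁ = Fr₁·√(g·y₁) = 5.99×√(9.81×1.17) = 20.3 m/s; q = V₁·y₁ = 23.7 m²/s. Q = q·b = 23.7 × 16.6 = 394 m³/s. P = γ·Q·ΔE = 9.81 × 394 × 12.5 = 48282 kW.

P = 48282 kW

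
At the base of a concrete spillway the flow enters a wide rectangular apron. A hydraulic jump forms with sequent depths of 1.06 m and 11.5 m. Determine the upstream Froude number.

Fr₁ = 8.02

For a rectangular channel the momentum equation gives q² = ½·g·y₁·y₂·(y₁ + y₂) = ½×9.81×1.06×11.5×12.6 = 751.
q = √751 = 27.4 m²/s.
V₁ = q/y₁ = 25.9 m/s; Fr₁ = V₁/√(g·y₁) = 8.02.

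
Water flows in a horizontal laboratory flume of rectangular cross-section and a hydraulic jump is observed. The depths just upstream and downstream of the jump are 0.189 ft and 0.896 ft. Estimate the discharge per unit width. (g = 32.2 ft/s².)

q = 1.72 ft²/s

For a rectangular channel the momentum equation gives q² = ½·g·y₁·y₂·(y₁ + y₂) = ½×32.2×0.189×0.896×1.08 = 2.96.
q = √2.96 = 1.72 ft²/s.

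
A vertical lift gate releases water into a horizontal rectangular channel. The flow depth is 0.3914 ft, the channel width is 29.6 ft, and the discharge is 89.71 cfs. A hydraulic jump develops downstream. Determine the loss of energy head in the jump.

q = Q/b = 89.71/29.6 = 3.031 ft²/s; V₁ = q/y₁ = 7.743 ft/s. Fr₁ = V₁/√(g·y₁) = 2.181.
Bélanger equation: y₂/y₁ = ½[√(1 + 8Fr₁²) − 1] = ½[√39.060 − 1] = 2.625.
y₂ = 2.625 × 0.3914 = 1.027 ft.
Head loss: ΔE = (y₂ − y₁)³/(4y₁y₂) = (1.027 − 0.3914)³/(4×0.3914×1.027) = 0.2572/1.608 = 0.1599 ft.

ΔE = 0.1599 ft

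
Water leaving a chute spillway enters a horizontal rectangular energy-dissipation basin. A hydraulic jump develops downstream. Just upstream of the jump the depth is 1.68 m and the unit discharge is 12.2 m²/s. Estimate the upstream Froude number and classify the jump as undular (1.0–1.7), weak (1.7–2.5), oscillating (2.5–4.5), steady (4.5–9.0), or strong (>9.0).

Fr₁ = 1.79; weak jump

V₁ = q/y₁ = 12.2/1.68 = 7.26 m/s. Fr₁ = V₁/√(g·y₁) = 7.26/√(9.81×1.68) = 1.79.
Fr₁ = 1.79 lies in the weak range.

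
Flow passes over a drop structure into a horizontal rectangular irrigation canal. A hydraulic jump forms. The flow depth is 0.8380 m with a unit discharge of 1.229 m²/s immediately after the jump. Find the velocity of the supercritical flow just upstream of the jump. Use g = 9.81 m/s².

V₂ = q/y₂ = 1.229/0.8380 = 1.467 m/s; Fr₂ = V₂/√(g·y₂) = 0.5115.
The Bélanger relation is symmetric: y₁/y₂ = ½[√(1 + 8Fr₂²) − 1] = ½[√3.0931 − 1] = 0.3794.
y₁ = 0.3794 × 0.8380 = 0.3179 m.
V₁ = q/y₁ = 1.229/0.3179 = 3.866 m/s.

V₁ = 3.866 m/s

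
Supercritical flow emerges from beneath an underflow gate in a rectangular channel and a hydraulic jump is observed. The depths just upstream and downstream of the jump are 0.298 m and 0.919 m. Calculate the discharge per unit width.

For a rectangular channel the momentum equation gives q² = ½·g·y₁·y₂·(y₁ + y₂) = ½×9.81×0.298×0.919×1.22 = 1.63.
q = √1.63 = 1.28 m²/s.

q = 1.28 m²/s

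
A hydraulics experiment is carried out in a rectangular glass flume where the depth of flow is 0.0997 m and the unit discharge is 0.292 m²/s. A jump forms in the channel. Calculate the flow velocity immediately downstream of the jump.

V₁ = q/y₁ = 0.292/0.0997 = 2.93 m/s. Fr₁ = V₁/√(g·y₁) = 2.93/√(9.81×0.0997) = 2.96.
From the momentum equation for a rectangular channel, y₂/y₁ = ½[√(1 + 8Fr₁²) − 1] = ½[√71.16 − 1] = 3.72.
y₂ = 3.72 × 0.0997 = 0.371 m.
V₂ = q/y₂ = 0.292/0.371 = 0.788 m/s.

V₂ = 0.788 m/s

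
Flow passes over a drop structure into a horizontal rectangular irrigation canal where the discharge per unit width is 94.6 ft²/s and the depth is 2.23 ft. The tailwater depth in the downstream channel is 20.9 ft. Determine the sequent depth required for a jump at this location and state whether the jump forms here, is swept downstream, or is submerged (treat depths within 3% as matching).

y₂ = 14.7 ft; the jump is submerged

V₁ = q/y₁ = 94.6/2.23 = 42.4 ft/s. Fr₁ = V₁/√(g·y₁) = 42.4/√(32.2×2.23) = 5.01.
From the momentum equation for a rectangular channel, y₂/y₁ = ½[√(1 + 8Fr₁²) − 1] = ½[√201.5 − 1] = 6.60.
y₂ = 6.60 × 2.23 = 14.7 ft.
Tailwater y_tw = 20.9 ft: y_tw > y₂, so the jump is submerged.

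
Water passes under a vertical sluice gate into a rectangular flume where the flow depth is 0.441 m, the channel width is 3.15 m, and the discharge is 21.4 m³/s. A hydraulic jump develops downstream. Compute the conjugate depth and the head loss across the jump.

y₂ = 4.40 m; ΔE = 8.01 m

q = Q/b = 21.4/3.15 = 6.79 m²/s; V₁ = q/y₁ = 15.4 m/s. Fr₁ = V₁/√(g·y₁) = 7.41.
By Bélanger, y₂/y₁ = ½[√(1 + 8Fr₁²) − 1] = ½[√439.8 − 1] = 9.99.
y₂ = 9.99 × 0.441 = 4.40 m.
V₂ = q/y₂ = 6.79/4.40 = 1.54 m/s. E₁ = y₁ + V₁²/2g = 12.5 m; E₂ = y₂ + V₂²/2g = 4.53 m. ΔE = E₁ − E₂ = 8.01 m.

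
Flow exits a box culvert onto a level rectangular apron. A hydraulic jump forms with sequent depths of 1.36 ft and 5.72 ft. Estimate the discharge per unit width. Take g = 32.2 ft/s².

For a rectangular channel the momentum equation gives q² = ½·g·y₁·y₂·(y₁ + y₂) = ½×32.2×1.36×5.72×7.08 = 887.
q = √887 = 29.8 ft²/s.

q = 29.8 ft²/s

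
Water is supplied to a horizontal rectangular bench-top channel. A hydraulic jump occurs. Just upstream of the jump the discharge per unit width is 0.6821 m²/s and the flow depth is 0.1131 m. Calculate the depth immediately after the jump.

V₁ = q/y₁ = 0.6821/0.1131 = 6.031 m/s. Fr₁ = V₁/√(g·y₁) = 6.031/√(9.81×0.1131) = 5.726.
From the momentum equation for a rectangular channel, y₂/y₁ = ½[√(1 + 8Fr₁²) − 1] = ½[√263.26 − 1] = 7.613.
y₂ = 7.613 × 0.1131 = 0.8610 m.

y₂ = 0.8610 m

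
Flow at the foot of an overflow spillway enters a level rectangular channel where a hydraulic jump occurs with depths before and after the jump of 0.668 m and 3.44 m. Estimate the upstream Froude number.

Fr₁ = 3.98

For a rectangular channel the momentum equation gives q² = ½·g·y₁·y₂·(y₁ + y₂) = ½×9.81×0.668×3.44×4.11 = 46.3.
q = √46.3 = 6.80 m²/s.
V₁ = q/y₁ = 10.2 m/s; Fr₁ = V₁/√(g·y₁) = 3.98.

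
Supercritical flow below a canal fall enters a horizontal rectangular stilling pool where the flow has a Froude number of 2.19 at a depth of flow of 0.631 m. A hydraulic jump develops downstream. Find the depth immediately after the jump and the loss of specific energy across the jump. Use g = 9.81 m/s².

Fr₁ = 2.19 (given).
Bélanger equation: y₂/y₁ = ½[√(1 + 8Fr₁²) − 1] = ½[√39.37 − 1] = 2.64.
y₂ = 2.64 × 0.631 = 1.66 m.
V₁ = Fr₁·√(g·y₁) = 2.19×√(9.81×0.631) = 5.45 m/s; q = V₁·y₁ = 3.44 m²/s. V₂ = q/y₂ = 3.44/1.66 = 2.07 m/s. E₁ = y₁ + V₁²/2g = 2.14 m; E₂ = y₂ + V₂²/2g = 1.88 m. ΔE = E₁ − E₂ = 0.263 m.

y₂ = 1.66 m; ΔE = 0.263 m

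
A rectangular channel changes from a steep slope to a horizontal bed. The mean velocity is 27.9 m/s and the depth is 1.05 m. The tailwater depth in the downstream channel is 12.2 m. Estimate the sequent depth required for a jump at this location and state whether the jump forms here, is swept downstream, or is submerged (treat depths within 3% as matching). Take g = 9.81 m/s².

y₂ = 12.4 m; the jump forms here

Fr₁ = V₁/√(g·y₁) = 27.9/√(9.81×1.05) = 8.69.
By Bélanger, y₂/y₁ = ½[√(1 + 8Fr₁²) − 1] = ½[√605.6 − 1] = 11.8.
y₂ = 11.8 × 1.05 = 12.4 m.
Tailwater y_tw = 12.2 m: y_tw ≈ y₂, so the jump forms here.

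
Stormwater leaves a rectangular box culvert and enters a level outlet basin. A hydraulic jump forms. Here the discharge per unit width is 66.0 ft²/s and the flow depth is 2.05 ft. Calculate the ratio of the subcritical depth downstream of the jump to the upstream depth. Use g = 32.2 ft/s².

y₂/y₁ = 5.13

V₁ = q/y₁ = 66.0/2.05 = 32.2 ft/s. Fr₁ = V₁/√(g·y₁) = 32.2/√(32.2×2.05) = 3.96.
By Bélanger, y₂/y₁ = ½[√(1 + 8Fr₁²) − 1] = ½[√126.6 − 1] = 5.13.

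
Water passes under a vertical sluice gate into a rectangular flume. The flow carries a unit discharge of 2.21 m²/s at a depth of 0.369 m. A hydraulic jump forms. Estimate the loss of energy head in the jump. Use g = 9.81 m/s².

V₁ = q/y₁ = 2.21/0.369 = 5.99 m/s. Fr₁ = V₁/√(g·y₁) = 5.99/√(9.81×0.369) = 3.15.
Conjugate-depth relation: y₂/y₁ = ½[√(1 + 8Fr₁²) − 1] = ½[√80.27 − 1] = 3.98.
y₂ = 3.98 × 0.369 = 1.47 m.
Head loss: ΔE = (y₂ − y₁)³/(4y₁y₂) = (1.47 − 0.369)³/(4×0.369×1.47) = 1.33/2.17 = 0.613 m.

ΔE = 0.613 m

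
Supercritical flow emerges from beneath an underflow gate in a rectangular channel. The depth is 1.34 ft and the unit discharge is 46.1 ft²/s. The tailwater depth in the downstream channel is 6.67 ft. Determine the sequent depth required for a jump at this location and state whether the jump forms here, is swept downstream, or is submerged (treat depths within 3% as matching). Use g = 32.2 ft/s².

y₂ = 9.28 ft; the jump is swept downstream

V₁ = q/y₁ = 46.1/1.34 = 34.4 ft/s. Fr₁ = V₁/√(g·y₁) = 34.4/√(32.2×1.34) = 5.24.
Conjugate-depth relation: y₂/y₁ = ½[√(1 + 8Fr₁²) − 1] = ½[√220.4 − 1] = 6.92.
y₂ = 6.92 × 1.34 = 9.28 ft.
Tailwater y_tw = 6.67 ft: y_tw < y₂, so the jump is swept downstream.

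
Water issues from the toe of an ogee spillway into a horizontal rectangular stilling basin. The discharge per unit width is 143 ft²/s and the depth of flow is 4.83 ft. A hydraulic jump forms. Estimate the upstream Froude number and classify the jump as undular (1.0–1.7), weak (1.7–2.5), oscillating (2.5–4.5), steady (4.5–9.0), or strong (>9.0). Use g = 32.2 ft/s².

V₁ = q/y₁ = 143/4.83 = 29.6 ft/s. Fr₁ = V₁/√(g·y₁) = 29.6/√(32.2×4.83) = 2.37.
Fr₁ = 2.37 lies in the weak range.

Fr₁ = 2.37; weak jump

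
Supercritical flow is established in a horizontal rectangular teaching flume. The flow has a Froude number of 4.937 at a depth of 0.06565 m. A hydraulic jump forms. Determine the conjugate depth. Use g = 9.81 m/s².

y₂ = 0.4267 m

Fr₁ = 4.937 (given).
Sequent-depth ratio: y₂/y₁ = ½[√(1 + 8Fr₁²) − 1] = ½[√195.99 − 1] = 6.500.
y₂ = 6.500 × 0.06565 = 0.4267 m.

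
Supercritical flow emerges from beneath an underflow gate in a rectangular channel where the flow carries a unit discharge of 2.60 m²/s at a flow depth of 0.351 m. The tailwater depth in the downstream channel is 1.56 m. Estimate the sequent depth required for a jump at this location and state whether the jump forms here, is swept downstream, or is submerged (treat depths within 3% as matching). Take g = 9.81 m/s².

V₁ = q/y₁ = 2.60/0.351 = 7.41 m/s. Fr₁ = V₁/√(g·y₁) = 7.41/√(9.81×0.351) = 3.99.
From the momentum equation for a rectangular channel, y₂/y₁ = ½[√(1 + 8Fr₁²) − 1] = ½[√128.5 − 1] = 5.17.
y₂ = 5.17 × 0.351 = 1.81 m.
Tailwater y_tw = 1.56 m: y_tw < y₂, so the jump is swept downstream.

y₂ = 1.81 m; the jump is swept downstream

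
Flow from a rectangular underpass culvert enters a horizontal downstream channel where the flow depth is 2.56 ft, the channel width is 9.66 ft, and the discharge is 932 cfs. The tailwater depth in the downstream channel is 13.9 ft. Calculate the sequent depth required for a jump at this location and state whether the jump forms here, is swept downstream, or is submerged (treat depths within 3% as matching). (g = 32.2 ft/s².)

q = Q/b = 932/9.66 = 96.5 ft²/s; V₁ = q/y₁ = 37.7 ft/s. Fr₁ = V₁/√(g·y₁) = 4.15.
From the momentum equation for a rectangular channel, y₂/y₁ = ½[√(1 + 8Fr₁²) − 1] = ½[√138.8 − 1] = 5.39.
y₂ = 5.39 × 2.56 = 13.8 ft.
Tailwater y_tw = 13.9 ft: y_tw ≈ y₂, so the jump forms here.

y₂ = 13.8 ft; the jump forms here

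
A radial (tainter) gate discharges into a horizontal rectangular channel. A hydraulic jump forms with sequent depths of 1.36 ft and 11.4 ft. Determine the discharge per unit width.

q = 56.4 ft²/s

For a rectangular channel the momentum equation gives q² = ½·g·y₁·y₂·(y₁ + y₂) = ½×32.2×1.36×11.4×12.8 = 3185.
q = √3185 = 56.4 ft²/s.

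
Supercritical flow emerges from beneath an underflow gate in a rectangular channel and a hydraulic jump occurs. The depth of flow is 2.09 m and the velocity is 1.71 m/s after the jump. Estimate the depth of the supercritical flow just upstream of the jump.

Fr₂ = V₂/√(g·y₂) = 1.71/√(9.81×2.09) = 0.378.
The Bélanger relation is symmetric: y₁/y₂ = ½[√(1 + 8Fr₂²) − 1] = ½[√2.141 − 1] = 0.232.
y₁ = 0.232 × 2.09 = 0.484 m.

y₁ = 0.484 m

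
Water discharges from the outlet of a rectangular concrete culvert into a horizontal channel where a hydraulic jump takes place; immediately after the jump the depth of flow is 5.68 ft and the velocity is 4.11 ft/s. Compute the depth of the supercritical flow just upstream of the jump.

y₁ = 0.905 ft

Fr₂ = V₂/√(g·y₂) = 4.11/√(32.2×5.68) = 0.304.
The Bélanger relation is symmetric: y₁/y₂ = ½[√(1 + 8Fr₂²) − 1] = ½[√1.739 − 1] = 0.159.
y₁ = 0.159 × 5.68 = 0.905 ft.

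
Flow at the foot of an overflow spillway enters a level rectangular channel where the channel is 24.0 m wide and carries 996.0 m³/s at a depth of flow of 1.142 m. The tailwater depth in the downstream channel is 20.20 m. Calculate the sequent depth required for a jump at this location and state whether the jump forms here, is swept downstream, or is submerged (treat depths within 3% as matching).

q = Q/b = 996.0/24.0 = 41.50 m²/s; V₁ = q/y₁ = 36.34 m/s. Fr₁ = V₁/√(g·y₁) = 10.86.
Bélanger equation: y₂/y₁ = ½[√(1 + 8Fr₁²) − 1] = ½[√944.02 − 1] = 14.86.
y₂ = 14.86 × 1.142 = 16.97 m.
Tailwater y_tw = 20.20 m: y_tw > y₂, so the jump is submerged.

y₂ = 16.97 m; the jump is submerged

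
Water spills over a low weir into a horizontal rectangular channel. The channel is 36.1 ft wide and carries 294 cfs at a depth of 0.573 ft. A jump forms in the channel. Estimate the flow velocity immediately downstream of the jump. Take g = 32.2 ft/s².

V₂ = 3.38 ft/s

q = Q/b = 294/36.1 = 8.14 ft²/s; V₁ = q/y₁ = 14.2 ft/s. Fr₁ = V₁/√(g·y₁) = 3.31.
From the momentum equation for a rectangular channel, y₂/y₁ = ½[√(1 + 8Fr₁²) − 1] = ½[√88.59 − 1] = 4.21.
y₂ = 4.21 × 0.573 = 2.41 ft.
V₂ = q/y₂ = 8.14/2.41 = 3.38 ft/s.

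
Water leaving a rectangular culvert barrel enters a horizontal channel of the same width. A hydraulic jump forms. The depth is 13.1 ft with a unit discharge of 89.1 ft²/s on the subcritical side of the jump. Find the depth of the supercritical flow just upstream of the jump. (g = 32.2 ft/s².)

y₁ = 2.42 ft

V₂ = q/y₂ = 89.1/13.1 = 6.80 ft/s; Fr₂ = V₂/√(g·y₂) = 0.331.
From the momentum equation (using Fr₂), y₁/y₂ = ½[√(1 + 8Fr₂²) − 1] = ½[√1.877 − 1] = 0.185.
y₁ = 0.185 × 13.1 = 2.42 ft.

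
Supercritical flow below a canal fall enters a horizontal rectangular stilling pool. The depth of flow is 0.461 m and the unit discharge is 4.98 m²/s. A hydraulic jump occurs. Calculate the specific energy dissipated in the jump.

ΔE = 3.19 m

V₁ = q/y₁ = 4.98/0.461 = 10.8 m/s. Fr₁ = V₁/√(g·y₁) = 10.8/√(9.81×0.461) = 5.08.
Sequent-depth ratio: y₂/y₁ = ½[√(1 + 8Fr₁²) − 1] = ½[√207.4 − 1] = 6.70.
y₂ = 6.70 × 0.461 = 3.09 m.
Head loss: ΔE = (y₂ − y₁)³/(4y₁y₂) = (3.09 − 0.461)³/(4×0.461×3.09) = 18.2/5.70 = 3.19 m.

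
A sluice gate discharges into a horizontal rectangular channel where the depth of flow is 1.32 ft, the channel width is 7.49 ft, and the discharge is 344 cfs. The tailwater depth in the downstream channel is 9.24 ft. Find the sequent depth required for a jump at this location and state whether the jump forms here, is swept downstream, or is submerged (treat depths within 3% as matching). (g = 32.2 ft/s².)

q = Q/b = 344/7.49 = 45.9 ft²/s; V₁ = q/y₁ = 34.8 ft/s. Fr₁ = V₁/√(g·y₁) = 5.34.
From the momentum equation for a rectangular channel, y₂/y₁ = ½[√(1 + 8Fr₁²) − 1] = ½[√228.9 − 1] = 7.06.
y₂ = 7.06 × 1.32 = 9.32 ft.
Tailwater y_tw = 9.24 ft: y_tw ≈ y₂, so the jump forms here.

y₂ = 9.32 ft; the jump forms here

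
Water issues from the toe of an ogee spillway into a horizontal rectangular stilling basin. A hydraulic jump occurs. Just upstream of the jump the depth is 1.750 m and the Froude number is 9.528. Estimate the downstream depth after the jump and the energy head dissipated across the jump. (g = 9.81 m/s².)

y₂ = 22.72 m; ΔE = 57.99 m

Fr₁ = 9.528 (given).
Bélanger equation: y₂/y₁ = ½[√(1 + 8Fr₁²) − 1] = ½[√727.26 − 1] = 12.98.
y₂ = 12.98 × 1.750 = 22.72 m.
V₁ = Fr₁·√(g·y₁) = 9.528×√(9.81×1.750) = 39.48 m/s; q = V₁·y₁ = 69.09 m²/s. V₂ = q/y₂ = 69.09/22.72 = 3.041 m/s. E₁ = y₁ + V₁²/2g = 81.18 m; E₂ = y₂ + V₂²/2g = 23.19 m. ΔE = E₁ − E₂ = 57.99 m.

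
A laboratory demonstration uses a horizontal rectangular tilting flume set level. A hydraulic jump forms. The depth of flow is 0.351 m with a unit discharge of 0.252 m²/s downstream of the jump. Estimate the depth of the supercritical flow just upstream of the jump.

y₁ = 0.0847 m

V₂ = q/y₂ = 0.252/0.351 = 0.718 m/s; Fr₂ = V₂/√(g·y₂) = 0.387.
Since the conjugate-depth ratio holds either way, y₁/y₂ = ½[√(1 + 8Fr₂²) − 1] = ½[√2.198 − 1] = 0.241.
y₁ = 0.241 × 0.351 = 0.0847 m.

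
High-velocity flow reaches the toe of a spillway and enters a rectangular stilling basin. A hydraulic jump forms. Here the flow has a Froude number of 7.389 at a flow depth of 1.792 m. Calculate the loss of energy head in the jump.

Fr₁ = 7.389 (given).
Bélanger equation: y₂/y₁ = ½[√(1 + 8Fr₁²) − 1] = ½[√437.78 − 1] = 9.962.
y₂ = 9.962 × 1.792 = 17.85 m.
Head loss: ΔE = (y₂ − y₁)³/(4y₁y₂) = (17.85 − 1.792)³/(4×1.792×17.85) = 4142/128.0 = 32.37 m.

ΔE = 32.37 m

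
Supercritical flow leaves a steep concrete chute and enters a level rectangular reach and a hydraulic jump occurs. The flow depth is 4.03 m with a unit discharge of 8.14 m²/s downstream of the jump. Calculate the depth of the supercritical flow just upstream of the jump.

V₂ = q/y₂ = 8.14/4.03 = 2.02 m/s; Fr₂ = V₂/√(g·y₂) = 0.321.
The Bélanger relation is symmetric: y₁/y₂ = ½[√(1 + 8Fr₂²) − 1] = ½[√1.826 − 1] = 0.176.
y₁ = 0.176 × 4.03 = 0.708 m.

y₁ = 0.708 m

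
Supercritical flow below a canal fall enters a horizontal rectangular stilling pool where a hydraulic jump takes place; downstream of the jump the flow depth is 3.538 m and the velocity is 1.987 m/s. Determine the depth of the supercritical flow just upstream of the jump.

y₁ = 0.6758 m

Fr₂ = V₂/√(g·y₂) = 1.987/√(9.81×3.538) = 0.3373.
Since the conjugate-depth ratio holds either way, y₁/y₂ = ½[√(1 + 8Fr₂²) − 1] = ½[√1.9100 − 1] = 0.1910.
y₁ = 0.1910 × 3.538 = 0.6758 m.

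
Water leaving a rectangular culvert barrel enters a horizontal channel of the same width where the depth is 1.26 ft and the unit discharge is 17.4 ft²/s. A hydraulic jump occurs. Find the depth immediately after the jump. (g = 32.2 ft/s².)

y₂ = 3.28 ft

V₁ = q/y₁ = 17.4/1.26 = 13.8 ft/s. Fr₁ = V₁/√(g·y₁) = 13.8/√(32.2×1.26) = 2.17.
Bélanger equation: y₂/y₁ = ½[√(1 + 8Fr₁²) − 1] = ½[√38.60 − 1] = 2.61.
y₂ = 2.61 × 1.26 = 3.28 ft.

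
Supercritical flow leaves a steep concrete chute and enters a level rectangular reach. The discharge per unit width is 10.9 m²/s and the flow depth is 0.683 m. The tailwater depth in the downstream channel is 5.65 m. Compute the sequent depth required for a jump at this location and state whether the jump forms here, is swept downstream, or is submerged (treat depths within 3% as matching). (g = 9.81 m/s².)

V₁ = q/y₁ = 10.9/0.683 = 16.0 m/s. Fr₁ = V₁/√(g·y₁) = 16.0/√(9.81×0.683) = 6.17.
Conjugate-depth relation: y₂/y₁ = ½[√(1 + 8Fr₁²) − 1] = ½[√305.1 − 1] = 8.23.
y₂ = 8.23 × 0.683 = 5.62 m.
Tailwater y_tw = 5.65 m: y_tw ≈ y₂, so the jump forms here.

y₂ = 5.62 m; the jump forms here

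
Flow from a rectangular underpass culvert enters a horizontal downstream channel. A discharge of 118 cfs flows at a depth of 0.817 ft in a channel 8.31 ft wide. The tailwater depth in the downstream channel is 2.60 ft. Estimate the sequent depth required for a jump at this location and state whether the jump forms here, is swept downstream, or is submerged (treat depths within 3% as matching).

y₂ = 3.53 ft; the jump is swept downstream

q = Q/b = 118/8.31 = 14.2 ft²/s; V₁ = q/y₁ = 17.4 ft/s. Fr₁ = V₁/√(g·y₁) = 3.39.
Conjugate-depth relation: y₂/y₁ = ½[√(1 + 8Fr₁²) − 1] = ½[√92.86 − 1] = 4.32.
y₂ = 4.32 × 0.817 = 3.53 ft.
Tailwater y_tw = 2.60 ft: y_tw < y₂, so the jump is swept downstream.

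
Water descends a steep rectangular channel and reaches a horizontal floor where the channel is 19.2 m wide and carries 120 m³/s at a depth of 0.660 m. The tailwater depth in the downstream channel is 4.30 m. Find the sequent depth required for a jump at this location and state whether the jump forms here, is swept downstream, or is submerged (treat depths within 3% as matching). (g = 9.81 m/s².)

q = Q/b = 120/19.2 = 6.25 m²/s; V₁ = q/y₁ = 9.47 m/s. Fr₁ = V₁/√(g·y₁) = 3.72.
Conjugate-depth relation: y₂/y₁ = ½[√(1 + 8Fr₁²) − 1] = ½[√111.8 − 1] = 4.79.
y₂ = 4.79 × 0.660 = 3.16 m.
Tailwater y_tw = 4.30 m: y_tw > y₂, so the jump is submerged.

y₂ = 3.16 m; the jump is submerged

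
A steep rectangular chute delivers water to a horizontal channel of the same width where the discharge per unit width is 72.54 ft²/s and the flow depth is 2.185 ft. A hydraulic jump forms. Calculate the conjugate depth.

V₁ = q/y₁ = 72.54/2.185 = 33.20 ft/s. Fr₁ = V₁/√(g·y₁) = 33.20/√(32.2×2.185) = 3.958.
Conjugate-depth relation: y₂/y₁ = ½[√(1 + 8Fr₁²) − 1] = ½[√126.32 − 1] = 5.120.
y₂ = 5.120 × 2.185 = 11.19 ft.

y₂ = 11.19 ft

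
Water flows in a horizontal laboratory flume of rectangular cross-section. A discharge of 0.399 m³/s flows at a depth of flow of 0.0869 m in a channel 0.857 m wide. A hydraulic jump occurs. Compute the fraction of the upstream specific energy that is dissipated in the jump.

ΔE/E₁ = 0.551 (55.1%)

q = Q/b = 0.399/0.857 = 0.466 m²/s; V₁ = q/y₁ = 5.36 m/s. Fr₁ = V₁/√(g·y₁) = 5.80.
By Bélanger, y₂/y₁ = ½[√(1 + 8Fr₁²) − 1] = ½[√270.4 − 1] = 7.72.
y₂ = 7.72 × 0.0869 = 0.671 m.
E₁ = y₁ + V₁²/2g = 1.55 m. ΔE = (y₂ − y₁)³/(4y₁y₂) = 0.854 m. ΔE/E₁ = 0.854/1.55 = 0.551.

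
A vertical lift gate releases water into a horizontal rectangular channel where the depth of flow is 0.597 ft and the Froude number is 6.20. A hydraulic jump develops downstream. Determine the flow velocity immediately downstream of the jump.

Fr₁ = 6.20 (given).
Sequent-depth ratio: y₂/y₁ = ½[√(1 + 8Fr₁²) − 1] = ½[√308.5 − 1] = 8.28.
y₂ = 8.28 × 0.597 = 4.94 ft.
V₁ = Fr₁·√(g·y₁) = 6.20×√(32.2×0.597) = 27.2 ft/s; q = V₁·y₁ = 16.2 ft²/s.
V₂ = q/y₂ = 16.2/4.94 = 3.28 ft/s.

V₂ = 3.28 ft/s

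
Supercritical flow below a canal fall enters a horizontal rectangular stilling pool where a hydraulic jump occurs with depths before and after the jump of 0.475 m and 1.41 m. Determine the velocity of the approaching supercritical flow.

V₁ = 5.24 m/s

For a rectangular channel the momentum equation gives q² = ½·g·y₁·y₂·(y₁ + y₂) = ½×9.81×0.475×1.41×1.88 = 6.19.
q = √6.19 = 2.49 m²/s.
V₁ = q/y₁ = 2.49/0.475 = 5.24 m/s.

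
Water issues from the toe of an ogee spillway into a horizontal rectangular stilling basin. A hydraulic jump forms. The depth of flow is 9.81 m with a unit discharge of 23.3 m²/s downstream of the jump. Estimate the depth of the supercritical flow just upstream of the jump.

y₁ = 1.04 m

V₂ = q/y₂ = 23.3/9.81 = 2.38 m/s; Fr₂ = V₂/√(g·y₂) = 0.242.
The Bélanger relation is symmetric: y₁/y₂ = ½[√(1 + 8Fr₂²) − 1] = ½[√1.469 − 1] = 0.106.
y₁ = 0.106 × 9.81 = 1.04 m.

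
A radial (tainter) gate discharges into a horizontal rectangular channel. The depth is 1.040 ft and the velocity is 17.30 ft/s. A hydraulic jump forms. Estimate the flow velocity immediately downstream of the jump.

Fr₁ = V₁/√(g·y₁) = 17.30/√(32.2×1.040) = 2.990.
By Bélanger, y₂/y₁ = ½[√(1 + 8Fr₁²) − 1] = ½[√72.498 − 1] = 3.757.
y₂ = 3.757 × 1.040 = 3.908 ft.
q = V₁·y₁ = 17.30 × 1.040 = 17.99 ft²/s.
V₂ = q/y₂ = 17.99/3.908 = 4.604 ft/s.

V₂ = 4.604 ft/s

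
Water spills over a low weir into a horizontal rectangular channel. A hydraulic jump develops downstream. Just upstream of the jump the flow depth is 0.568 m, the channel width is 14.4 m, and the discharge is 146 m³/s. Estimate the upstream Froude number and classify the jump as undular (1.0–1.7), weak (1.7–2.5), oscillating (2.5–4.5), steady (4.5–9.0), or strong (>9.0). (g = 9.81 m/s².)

Fr₁ = 7.56; steady jump

q = Q/b = 146/14.4 = 10.1 m²/s; V₁ = q/y₁ = 17.9 m/s. Fr₁ = V₁/√(g·y₁) = 7.56.
Fr₁ = 7.56 lies in the steady range.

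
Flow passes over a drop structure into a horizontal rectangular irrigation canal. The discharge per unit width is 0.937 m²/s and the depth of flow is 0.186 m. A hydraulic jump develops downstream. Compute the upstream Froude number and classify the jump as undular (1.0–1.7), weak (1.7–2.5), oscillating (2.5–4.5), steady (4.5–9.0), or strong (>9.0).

V₁ = q/y₁ = 0.937/0.186 = 5.04 m/s. Fr₁ = V₁/√(g·y₁) = 5.04/√(9.81×0.186) = 3.73.
Fr₁ = 3.73 lies in the oscillating range.

Fr₁ = 3.73; oscillating jump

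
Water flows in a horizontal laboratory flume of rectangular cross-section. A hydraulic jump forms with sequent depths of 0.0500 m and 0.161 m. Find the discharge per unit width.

q = 0.0913 m²/s

For a rectangular channel the momentum equation gives q² = ½·g·y₁·y₂·(y₁ + y₂) = ½×9.81×0.0500×0.161×0.211 = 0.00833.
q = √0.00833 = 0.0913 m²/s.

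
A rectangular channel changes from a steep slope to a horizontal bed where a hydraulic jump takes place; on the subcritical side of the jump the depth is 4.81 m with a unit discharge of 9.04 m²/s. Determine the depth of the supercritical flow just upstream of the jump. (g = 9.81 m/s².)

y₁ = 0.636 m

V₂ = q/y₂ = 9.04/4.81 = 1.88 m/s; Fr₂ = V₂/√(g·y₂) = 0.274.
The Bélanger relation is symmetric: y₁/y₂ = ½[√(1 + 8Fr₂²) − 1] = ½[√1.599 − 1] = 0.132.
y₁ = 0.132 × 4.81 = 0.636 m.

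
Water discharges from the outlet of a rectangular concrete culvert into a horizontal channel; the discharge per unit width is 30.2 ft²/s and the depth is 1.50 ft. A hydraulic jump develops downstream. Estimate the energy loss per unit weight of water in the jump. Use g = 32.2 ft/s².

ΔE = 1.87 ft

V₁ = q/y₁ = 30.2/1.50 = 20.1 ft/s. Fr₁ = V₁/√(g·y₁) = 20.1/√(32.2×1.50) = 2.90.
Bélanger equation: y₂/y₁ = ½[√(1 + 8Fr₁²) − 1] = ½[√68.14 − 1] = 3.63.
y₂ = 3.63 × 1.50 = 5.44 ft.
V₂ = q/y₂ = 30.2/5.44 = 5.55 ft/s. E₁ = y₁ + V₁²/2g = 7.79 ft; E₂ = y₂ + V₂²/2g = 5.92 ft. ΔE = E₁ − E₂ = 1.87 ft.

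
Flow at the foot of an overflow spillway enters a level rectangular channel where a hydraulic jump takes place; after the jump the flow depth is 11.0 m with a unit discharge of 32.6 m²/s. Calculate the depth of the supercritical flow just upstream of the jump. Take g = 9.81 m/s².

y₁ = 1.57 m

V₂ = q/y₂ = 32.6/11.0 = 2.96 m/s; Fr₂ = V₂/√(g·y₂) = 0.285.
From the momentum equation (using Fr₂), y₁/y₂ = ½[√(1 + 8Fr₂²) − 1] = ½[√1.651 − 1] = 0.142.
y₁ = 0.142 × 11.0 = 1.57 m.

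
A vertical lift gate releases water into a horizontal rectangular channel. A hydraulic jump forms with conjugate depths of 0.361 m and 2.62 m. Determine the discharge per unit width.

For a rectangular channel the momentum equation gives q² = ½·g·y₁·y₂·(y₁ + y₂) = ½×9.81×0.361×2.62×2.98 = 13.8.
q = √13.8 = 3.72 m²/s.

q = 3.72 m²/s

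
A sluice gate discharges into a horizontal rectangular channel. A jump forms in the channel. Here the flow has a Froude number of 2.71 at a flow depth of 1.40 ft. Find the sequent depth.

Fr₁ = 2.71 (given).
Conjugate-depth relation: y₂/y₁ = ½[√(1 + 8Fr₁²) − 1] = ½[√59.75 − 1] = 3.36.
y₂ = 3.36 × 1.40 = 4.71 ft.

y₂ = 4.71 ft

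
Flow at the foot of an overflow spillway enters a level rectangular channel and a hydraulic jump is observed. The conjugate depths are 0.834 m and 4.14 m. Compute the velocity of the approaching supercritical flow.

For a rectangular channel the momentum equation gives q² = ½·g·y₁·y₂·(y₁ + y₂) = ½×9.81×0.834×4.14×4.97 = 84.2.
q = √84.2 = 9.18 m²/s.
V₁ = q/y₁ = 9.18/0.834 = 11.0 m/s.

V₁ = 11.0 m/s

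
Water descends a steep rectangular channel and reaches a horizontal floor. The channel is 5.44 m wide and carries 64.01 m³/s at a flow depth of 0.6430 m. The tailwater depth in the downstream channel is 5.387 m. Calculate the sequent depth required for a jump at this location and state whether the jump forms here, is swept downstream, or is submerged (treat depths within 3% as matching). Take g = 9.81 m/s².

q = Q/b = 64.01/5.44 = 11.77 m²/s; V₁ = q/y₁ = 18.30 m/s. Fr₁ = V₁/√(g·y₁) = 7.286.
By Bélanger, y₂/y₁ = ½[√(1 + 8Fr₁²) − 1] = ½[√425.70 − 1] = 9.816.
y₂ = 9.816 × 0.6430 = 6.312 m.
Tailwater y_tw = 5.387 m: y_tw < y₂, so the jump is swept downstream.

y₂ = 6.312 m; the jump is swept downstream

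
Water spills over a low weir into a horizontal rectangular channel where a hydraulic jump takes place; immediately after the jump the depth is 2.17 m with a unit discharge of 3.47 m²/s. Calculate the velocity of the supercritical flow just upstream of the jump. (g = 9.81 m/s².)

V₁ = 7.99 m/s

V₂ = q/y₂ = 3.47/2.17 = 1.60 m/s; Fr₂ = V₂/√(g·y₂) = 0.347.
From the momentum equation (using Fr₂), y₁/y₂ = ½[√(1 + 8Fr₂²) − 1] = ½[√1.961 − 1] = 0.200.
y₁ = 0.200 × 2.17 = 0.434 m.
V₁ = q/y₁ = 3.47/0.434 = 7.99 m/s.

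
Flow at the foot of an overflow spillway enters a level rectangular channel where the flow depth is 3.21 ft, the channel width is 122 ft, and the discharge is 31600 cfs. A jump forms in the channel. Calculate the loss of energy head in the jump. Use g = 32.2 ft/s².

ΔE = 69.0 ft

q = Q/b = 31600/122 = 259 ft²/s; V₁ = q/y₁ = 80.7 ft/s. Fr₁ = V₁/√(g·y₁) = 7.94.
By Bélanger, y₂/y₁ = ½[√(1 + 8Fr₁²) − 1] = ½[√504.9 − 1] = 10.7.
y₂ = 10.7 × 3.21 = 34.5 ft.
V₂ = q/y₂ = 259/34.5 = 7.52 ft/s. E₁ = y₁ + V₁²/2g = 104 ft; E₂ = y₂ + V₂²/2g = 35.3 ft. ΔE = E₁ − E₂ = 69.0 ft.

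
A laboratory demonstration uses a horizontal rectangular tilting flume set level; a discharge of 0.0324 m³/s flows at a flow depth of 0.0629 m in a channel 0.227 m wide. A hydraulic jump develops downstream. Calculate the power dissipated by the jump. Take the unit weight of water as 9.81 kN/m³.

q = Q/b = 0.0324/0.227 = 0.143 m²/s; V₁ = q/y₁ = 2.27 m/s. Fr₁ = V₁/√(g·y₁) = 2.89.
Bélanger equation: y₂/y₁ = ½[√(1 + 8Fr₁²) − 1] = ½[√67.76 − 1] = 3.62.
y₂ = 3.62 × 0.0629 = 0.227 m.
V₂ = q/y₂ = 0.143/0.227 = 0.628 m/s. E₁ = y₁ + V₁²/2g = 0.325 m; E₂ = y₂ + V₂²/2g = 0.248 m. ΔE = E₁ − E₂ = 0.0778 m.
P = γ·Q·ΔE = 9.81 × 0.0324 × 0.0778 = 0.0247 kW.

P = 0.0247 kW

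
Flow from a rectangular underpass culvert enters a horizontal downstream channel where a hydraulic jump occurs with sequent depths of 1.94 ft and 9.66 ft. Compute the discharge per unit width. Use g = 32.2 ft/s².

For a rectangular channel the momentum equation gives q² = ½·g·y₁·y₂·(y₁ + y₂) = ½×32.2×1.94×9.66×11.6 = 3500.
q = √3500 = 59.2 ft²/s.

q = 59.2 ft²/s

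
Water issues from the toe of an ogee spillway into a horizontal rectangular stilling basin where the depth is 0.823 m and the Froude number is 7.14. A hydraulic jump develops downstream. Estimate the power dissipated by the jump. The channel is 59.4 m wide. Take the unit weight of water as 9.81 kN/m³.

Fr₁ = 7.14 (given).
Bélanger equation: y₂/y₁ = ½[√(1 + 8Fr₁²) − 1] = ½[√408.8 − 1] = 9.61.
y₂ = 9.61 × 0.823 = 7.91 m.
V₁ = Fr₁·√(g·y₁) = 7.14×√(9.81×0.823) = 20.3 m/s; q = V₁·y₁ = 16.7 m²/s. V₂ = q/y₂ = 16.7/7.91 = 2.11 m/s. E₁ = y₁ + V₁²/2g = 21.8 m; E₂ = y₂ + V₂²/2g = 8.14 m. ΔE = E₁ − E₂ = 13.7 m.
Q = q·b = 16.7 × 59.4 = 992 m³/s. P = γ·Q·ΔE = 9.81 × 992 × 13.7 = 132953 kW.

P = 132953 kW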